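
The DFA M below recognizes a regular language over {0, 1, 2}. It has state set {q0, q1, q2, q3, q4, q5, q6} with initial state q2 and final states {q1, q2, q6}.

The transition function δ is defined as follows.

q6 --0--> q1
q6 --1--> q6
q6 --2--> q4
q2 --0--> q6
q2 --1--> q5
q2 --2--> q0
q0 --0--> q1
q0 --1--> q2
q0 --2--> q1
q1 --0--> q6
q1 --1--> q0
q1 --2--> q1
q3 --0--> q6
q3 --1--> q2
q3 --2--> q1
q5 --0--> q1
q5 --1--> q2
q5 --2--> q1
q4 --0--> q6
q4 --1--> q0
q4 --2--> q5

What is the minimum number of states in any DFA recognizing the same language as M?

5

First remove the unreachable states {q3}; 6 states remain.
Initial partition by acceptance: {q1,q2,q6} | {q0,q4,q5}.
On input 1, block {q1,q2,q6} splits into {q1,q2} and {q6}.
On input 2, block {q1,q2} splits into {q1} and {q2}.
Split {q0,q4,q5} by δ(·,0) → {q0,q5} and {q4}.
No further refinement is possible. Final partition (5 blocks): {q1} | {q0,q5} | {q6} | {q2} | {q4}.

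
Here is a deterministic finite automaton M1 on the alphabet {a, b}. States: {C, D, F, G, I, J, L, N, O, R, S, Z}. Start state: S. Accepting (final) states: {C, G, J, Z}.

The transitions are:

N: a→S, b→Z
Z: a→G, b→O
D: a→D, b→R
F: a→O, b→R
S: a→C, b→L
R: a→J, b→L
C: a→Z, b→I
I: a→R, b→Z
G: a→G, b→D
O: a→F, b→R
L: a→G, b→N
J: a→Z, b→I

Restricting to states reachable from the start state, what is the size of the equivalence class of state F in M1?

Every state is reachable, so we keep all 12.
Initial partition by acceptance: {C,G,J,Z} | {D,F,I,L,N,O,R,S}.
On input a, block {D,F,I,L,N,O,R,S} splits into {D,F,I,N,O} and {L,R,S}.
Refine {D,F,I,N,O} on symbol a: members go to different blocks, giving {D,F,O} and {I,N}.
On input b, block {C,G,J,Z} splits into {G,Z} and {C,J}.
On input a, block {L,R,S} splits into {R,S} and {L}.
The partition is now stable with 6 blocks: {G,Z} | {D,F,O} | {R,S} | {I,N} | {C,J} | {L}.
The equivalence class containing F is {D,F,O}, of size 3.

3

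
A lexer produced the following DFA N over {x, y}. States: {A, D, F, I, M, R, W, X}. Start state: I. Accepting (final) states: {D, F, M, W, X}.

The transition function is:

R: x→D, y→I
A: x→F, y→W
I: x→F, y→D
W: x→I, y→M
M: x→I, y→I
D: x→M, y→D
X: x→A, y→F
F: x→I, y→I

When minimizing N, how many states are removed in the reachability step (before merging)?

BFS from I reaches {D, F, I, M}; the 4 state(s) A, R, W, X are never visited.

4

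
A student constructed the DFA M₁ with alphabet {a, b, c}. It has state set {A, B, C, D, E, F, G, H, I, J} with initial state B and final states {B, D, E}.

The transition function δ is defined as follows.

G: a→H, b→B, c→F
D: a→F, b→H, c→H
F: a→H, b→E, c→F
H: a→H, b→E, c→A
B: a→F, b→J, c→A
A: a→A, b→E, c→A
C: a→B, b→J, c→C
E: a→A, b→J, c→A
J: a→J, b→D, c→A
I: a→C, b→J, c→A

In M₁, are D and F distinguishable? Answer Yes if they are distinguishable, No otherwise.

States {C,G,I} cannot be reached from the start state, so discard them.
P0 = {B,D,E} | {A,F,H,J}.
The partition is now stable with 2 blocks: {B,D,E} | {A,F,H,J}.
D and F end up in different blocks, so they are distinguishable. For instance, the string 'ε' is accepted from only D.

Yes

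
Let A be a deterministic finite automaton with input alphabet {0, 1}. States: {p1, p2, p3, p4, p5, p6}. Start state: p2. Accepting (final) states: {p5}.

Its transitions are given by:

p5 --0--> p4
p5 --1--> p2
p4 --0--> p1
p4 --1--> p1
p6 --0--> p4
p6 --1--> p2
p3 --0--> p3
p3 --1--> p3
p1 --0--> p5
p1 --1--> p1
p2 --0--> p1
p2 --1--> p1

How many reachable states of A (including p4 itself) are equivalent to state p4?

2

States {p3,p6} cannot be reached from the start state, so discard them.
Initial partition by acceptance: {p5} | {p1,p2,p4}.
On input 0, block {p1,p2,p4} splits into {p2,p4} and {p1}.
No further refinement is possible. Final partition (3 blocks): {p5} | {p2,p4} | {p1}.
The equivalence class containing p4 is {p2,p4}, of size 2.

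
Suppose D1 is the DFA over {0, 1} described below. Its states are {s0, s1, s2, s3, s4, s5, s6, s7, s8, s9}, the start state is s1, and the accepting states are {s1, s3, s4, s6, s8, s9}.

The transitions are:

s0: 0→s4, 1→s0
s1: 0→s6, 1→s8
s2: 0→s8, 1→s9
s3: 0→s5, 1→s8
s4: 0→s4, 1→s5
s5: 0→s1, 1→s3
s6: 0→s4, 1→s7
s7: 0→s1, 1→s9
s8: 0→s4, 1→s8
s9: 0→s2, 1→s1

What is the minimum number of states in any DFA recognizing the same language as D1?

4

First remove the unreachable states {s0}; 9 states remain.
P0 = {s1,s3,s4,s6,s8,s9} | {s2,s5,s7}.
Split {s1,s3,s4,s6,s8,s9} by δ(·,0) → {s1,s4,s6,s8} and {s3,s9}.
Split {s1,s4,s6,s8} by δ(·,1) → {s1,s8} and {s4,s6}.
No further refinement is possible. Final partition (4 blocks): {s1,s8} | {s2,s5,s7} | {s3,s9} | {s4,s6}.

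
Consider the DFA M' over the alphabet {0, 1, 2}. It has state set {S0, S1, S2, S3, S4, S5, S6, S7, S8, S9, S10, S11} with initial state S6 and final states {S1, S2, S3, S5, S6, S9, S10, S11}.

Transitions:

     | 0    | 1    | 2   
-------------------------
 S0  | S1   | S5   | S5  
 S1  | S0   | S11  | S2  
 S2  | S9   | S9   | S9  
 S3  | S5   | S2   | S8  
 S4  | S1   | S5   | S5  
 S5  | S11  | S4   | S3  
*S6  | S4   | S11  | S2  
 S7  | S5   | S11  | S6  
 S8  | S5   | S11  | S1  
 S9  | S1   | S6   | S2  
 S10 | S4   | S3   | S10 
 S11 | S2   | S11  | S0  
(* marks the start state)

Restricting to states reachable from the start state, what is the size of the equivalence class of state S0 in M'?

States {S7,S10} cannot be reached from the start state, so discard them.
Initial partition by acceptance: {S1,S2,S3,S5,S6,S9,S11} | {S0,S4,S8}.
On input 0, block {S1,S2,S3,S5,S6,S9,S11} splits into {S2,S3,S5,S9,S11} and {S1,S6}.
Split {S2,S3,S5,S9,S11} by δ(·,0) → {S2,S3,S5,S11} and {S9}.
Split {S2,S3,S5,S11} by δ(·,0) → {S3,S5,S11} and {S2}.
Split {S3,S5,S11} by δ(·,0) → {S3,S5} and {S11}.
On input 0, block {S3,S5} splits into {S3} and {S5}.
Refine {S0,S4,S8} on symbol 0: members go to different blocks, giving {S0,S4} and {S8}.
No further refinement is possible. Final partition (8 blocks): {S3} | {S0,S4} | {S1,S6} | {S9} | {S2} | {S11} | {S5} | {S8}.
The equivalence class containing S0 is {S0,S4}, of size 2.

2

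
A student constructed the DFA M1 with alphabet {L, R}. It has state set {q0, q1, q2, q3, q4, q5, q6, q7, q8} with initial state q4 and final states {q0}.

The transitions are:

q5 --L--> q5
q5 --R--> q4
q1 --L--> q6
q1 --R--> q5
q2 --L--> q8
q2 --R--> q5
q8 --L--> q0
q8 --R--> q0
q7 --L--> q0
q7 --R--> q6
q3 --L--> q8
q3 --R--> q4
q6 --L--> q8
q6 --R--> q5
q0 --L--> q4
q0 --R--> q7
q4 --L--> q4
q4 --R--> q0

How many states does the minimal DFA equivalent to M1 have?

6

Reachable states from the start: {q0,q4,q5,q6,q7,q8}. Unreachable: {q1,q2,q3} — drop them.
Start with accepting vs non-accepting: {q0} | {q4,q5,q6,q7,q8}.
Split {q4,q5,q6,q7,q8} by δ(·,L) → {q4,q5,q6} and {q7,q8}.
On input L, block {q4,q5,q6} splits into {q4,q5} and {q6}.
Refine {q4,q5} on symbol R: members go to different blocks, giving {q4} and {q5}.
On input R, block {q7,q8} splits into {q7} and {q8}.
No further refinement is possible. Final partition (6 blocks): {q0} | {q4} | {q7} | {q6} | {q5} | {q8}.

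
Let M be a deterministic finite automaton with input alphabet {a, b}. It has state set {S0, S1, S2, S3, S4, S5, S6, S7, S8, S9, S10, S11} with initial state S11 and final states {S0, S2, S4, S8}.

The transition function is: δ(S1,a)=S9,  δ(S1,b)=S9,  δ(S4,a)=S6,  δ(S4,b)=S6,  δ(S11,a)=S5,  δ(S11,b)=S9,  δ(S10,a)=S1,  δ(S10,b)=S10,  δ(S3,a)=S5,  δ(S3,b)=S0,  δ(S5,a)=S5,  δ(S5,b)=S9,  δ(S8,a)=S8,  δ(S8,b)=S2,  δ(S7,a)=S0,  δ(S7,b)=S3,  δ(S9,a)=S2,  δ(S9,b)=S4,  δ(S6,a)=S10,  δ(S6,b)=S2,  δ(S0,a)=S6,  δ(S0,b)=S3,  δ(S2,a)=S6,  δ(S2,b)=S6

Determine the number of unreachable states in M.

4

BFS from S11 reaches {S1, S2, S4, S5, S6, S9, S10, S11}; the 4 state(s) S0, S3, S7, S8 are never visited.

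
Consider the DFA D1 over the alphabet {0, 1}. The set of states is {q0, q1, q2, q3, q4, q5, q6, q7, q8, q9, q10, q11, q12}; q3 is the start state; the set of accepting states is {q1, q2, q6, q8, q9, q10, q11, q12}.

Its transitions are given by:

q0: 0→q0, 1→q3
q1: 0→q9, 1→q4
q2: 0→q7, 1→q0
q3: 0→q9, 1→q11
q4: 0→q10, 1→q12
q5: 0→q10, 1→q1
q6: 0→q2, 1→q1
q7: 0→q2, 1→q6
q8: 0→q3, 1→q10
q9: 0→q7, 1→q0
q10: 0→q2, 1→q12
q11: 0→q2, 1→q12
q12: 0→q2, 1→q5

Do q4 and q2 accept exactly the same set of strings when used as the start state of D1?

First remove the unreachable states {q8}; 12 states remain.
P0 = {q1,q2,q6,q9,q10,q11,q12} | {q0,q3,q4,q5,q7}.
Refine {q1,q2,q6,q9,q10,q11,q12} on symbol 0: members go to different blocks, giving {q1,q6,q10,q11,q12} and {q2,q9}.
Split {q1,q6,q10,q11,q12} by δ(·,1) → {q6,q10,q11} and {q1,q12}.
On input 0, block {q0,q3,q4,q5,q7} splits into {q3,q7} and {q4,q5} and {q0}.
Stable partition: {q6,q10,q11} | {q3,q7} | {q2,q9} | {q1,q12} | {q4,q5} | {q0} — 6 equivalence classes.
q4 and q2 end up in different blocks, so they are distinguishable. For instance, the string 'ε' is accepted from only q2.

No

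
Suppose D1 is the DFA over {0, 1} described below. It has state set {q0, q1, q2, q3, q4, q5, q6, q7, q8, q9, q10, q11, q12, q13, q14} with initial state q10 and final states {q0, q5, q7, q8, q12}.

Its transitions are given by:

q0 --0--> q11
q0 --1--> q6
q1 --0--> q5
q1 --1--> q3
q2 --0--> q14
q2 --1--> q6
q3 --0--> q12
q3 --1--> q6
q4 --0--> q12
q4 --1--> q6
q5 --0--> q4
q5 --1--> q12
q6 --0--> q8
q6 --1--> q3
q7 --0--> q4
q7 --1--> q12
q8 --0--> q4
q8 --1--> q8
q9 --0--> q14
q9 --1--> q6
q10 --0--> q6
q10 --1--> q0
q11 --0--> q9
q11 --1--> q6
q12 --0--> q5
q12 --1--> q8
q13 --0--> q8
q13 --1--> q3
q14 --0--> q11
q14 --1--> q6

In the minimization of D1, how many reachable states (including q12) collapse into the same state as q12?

1

Reachable states from the start: {q0,q3,q4,q5,q6,q8,q9,q10,q11,q12,q14}. Unreachable: {q1,q2,q7,q13} — drop them.
P0 = {q0,q5,q8,q12} | {q3,q4,q6,q9,q10,q11,q14}.
On input 0, block {q0,q5,q8,q12} splits into {q0,q5,q8} and {q12}.
Refine {q0,q5,q8} on symbol 1: members go to different blocks, giving {q0} and {q5} and {q8}.
Split {q3,q4,q6,q9,q10,q11,q14} by δ(·,0) → {q9,q10,q11,q14} and {q3,q4} and {q6}.
Split {q9,q10,q11,q14} by δ(·,0) → {q9,q11,q14} and {q10}.
Stable partition: {q0} | {q9,q11,q14} | {q12} | {q5} | {q8} | {q3,q4} | {q6} | {q10} — 8 equivalence classes.
The equivalence class containing q12 is {q12}, of size 1.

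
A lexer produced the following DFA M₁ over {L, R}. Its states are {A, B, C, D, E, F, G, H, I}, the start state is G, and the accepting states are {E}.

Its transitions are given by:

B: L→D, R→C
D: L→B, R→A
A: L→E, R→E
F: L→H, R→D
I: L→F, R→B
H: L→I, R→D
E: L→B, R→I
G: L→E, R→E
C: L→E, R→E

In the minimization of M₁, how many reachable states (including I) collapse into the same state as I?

All states are reachable from the start state.
P0 = {E} | {A,B,C,D,F,G,H,I}.
Split {A,B,C,D,F,G,H,I} by δ(·,L) → {B,D,F,H,I} and {A,C,G}.
Refine {B,D,F,H,I} on symbol R: members go to different blocks, giving {F,H,I} and {B,D}.
Stable partition: {E} | {F,H,I} | {A,C,G} | {B,D} — 4 equivalence classes.
The equivalence class containing I is {F,H,I}, of size 3.

3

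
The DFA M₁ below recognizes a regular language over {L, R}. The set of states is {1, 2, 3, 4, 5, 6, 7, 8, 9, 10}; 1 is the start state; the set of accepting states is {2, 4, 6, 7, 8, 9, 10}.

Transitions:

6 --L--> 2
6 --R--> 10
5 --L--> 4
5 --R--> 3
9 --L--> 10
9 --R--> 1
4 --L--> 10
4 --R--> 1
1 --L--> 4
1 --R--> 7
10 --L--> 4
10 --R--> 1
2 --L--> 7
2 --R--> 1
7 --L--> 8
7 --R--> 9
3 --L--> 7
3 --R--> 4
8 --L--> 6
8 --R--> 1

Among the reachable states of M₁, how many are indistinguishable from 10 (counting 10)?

States {3,5} cannot be reached from the start state, so discard them.
Initial partition by acceptance: {2,4,6,7,8,9,10} | {1}.
Split {2,4,6,7,8,9,10} by δ(·,R) → {2,4,8,9,10} and {6,7}.
On input L, block {2,4,8,9,10} splits into {4,9,10} and {2,8}.
No further refinement is possible. Final partition (4 blocks): {4,9,10} | {1} | {6,7} | {2,8}.
State 10 belongs to the block {4,9,10}, which has 3 states.

3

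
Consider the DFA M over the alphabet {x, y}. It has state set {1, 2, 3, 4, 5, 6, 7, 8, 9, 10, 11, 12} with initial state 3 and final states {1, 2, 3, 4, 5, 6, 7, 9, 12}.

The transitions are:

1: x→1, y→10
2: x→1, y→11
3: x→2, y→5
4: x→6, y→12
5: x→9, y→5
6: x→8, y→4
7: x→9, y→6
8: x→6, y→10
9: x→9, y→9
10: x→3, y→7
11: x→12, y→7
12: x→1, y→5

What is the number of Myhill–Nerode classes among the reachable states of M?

8

Every state is reachable, so we keep all 12.
Initial partition by acceptance: {1,2,3,4,5,6,7,9,12} | {8,10,11}.
Split {1,2,3,4,5,6,7,9,12} by δ(·,x) → {1,2,3,4,5,7,9,12} and {6}.
On input x, block {1,2,3,4,5,7,9,12} splits into {1,2,3,5,7,9,12} and {4}.
On input y, block {1,2,3,5,7,9,12} splits into {3,5,9,12} and {1,2} and {7}.
On input x, block {3,5,9,12} splits into {3,12} and {5,9}.
Split {8,10,11} by δ(·,x) → {10,11} and {8}.
Stable partition: {3,12} | {10,11} | {6} | {4} | {1,2} | {7} | {5,9} | {8} — 8 equivalence classes.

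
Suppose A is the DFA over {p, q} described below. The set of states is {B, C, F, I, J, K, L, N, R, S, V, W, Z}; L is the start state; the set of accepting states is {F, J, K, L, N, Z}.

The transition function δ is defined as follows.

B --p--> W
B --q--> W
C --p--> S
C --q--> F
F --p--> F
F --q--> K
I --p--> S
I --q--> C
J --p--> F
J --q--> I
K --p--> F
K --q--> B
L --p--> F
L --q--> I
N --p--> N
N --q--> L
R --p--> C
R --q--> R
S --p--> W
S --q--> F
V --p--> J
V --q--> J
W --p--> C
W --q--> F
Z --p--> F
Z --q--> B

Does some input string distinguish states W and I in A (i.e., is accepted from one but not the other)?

Yes

States {J,N,R,V,Z} cannot be reached from the start state, so discard them.
P0 = {F,K,L} | {B,C,I,S,W}.
Refine {F,K,L} on symbol q: members go to different blocks, giving {K,L} and {F}.
Refine {B,C,I,S,W} on symbol q: members go to different blocks, giving {C,S,W} and {B,I}.
Stable partition: {K,L} | {C,S,W} | {F} | {B,I} — 4 equivalence classes.
W and I end up in different blocks, so they are distinguishable. For instance, the string 'q' is accepted from only W.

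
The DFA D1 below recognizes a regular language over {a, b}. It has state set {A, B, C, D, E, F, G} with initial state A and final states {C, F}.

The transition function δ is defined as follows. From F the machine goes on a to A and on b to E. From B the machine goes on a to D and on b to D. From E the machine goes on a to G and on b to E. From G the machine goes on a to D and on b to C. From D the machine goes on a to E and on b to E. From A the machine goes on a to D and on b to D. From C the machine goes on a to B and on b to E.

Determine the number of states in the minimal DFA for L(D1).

First remove the unreachable states {F}; 6 states remain.
Initial partition by acceptance: {C} | {A,B,D,E,G}.
Refine {A,B,D,E,G} on symbol b: members go to different blocks, giving {A,B,D,E} and {G}.
Split {A,B,D,E} by δ(·,a) → {A,B,D} and {E}.
On input a, block {A,B,D} splits into {A,B} and {D}.
Stable partition: {C} | {A,B} | {G} | {E} | {D} — 5 equivalence classes.

5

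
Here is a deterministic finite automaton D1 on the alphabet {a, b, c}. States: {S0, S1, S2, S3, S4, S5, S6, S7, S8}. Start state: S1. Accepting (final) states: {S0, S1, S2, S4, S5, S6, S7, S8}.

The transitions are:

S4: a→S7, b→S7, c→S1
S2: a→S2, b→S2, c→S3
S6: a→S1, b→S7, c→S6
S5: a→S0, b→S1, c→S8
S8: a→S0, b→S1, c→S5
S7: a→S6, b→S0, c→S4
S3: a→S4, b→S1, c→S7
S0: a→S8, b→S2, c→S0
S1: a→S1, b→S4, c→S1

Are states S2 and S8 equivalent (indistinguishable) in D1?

All states are reachable from the start state.
Start with accepting vs non-accepting: {S0,S1,S2,S4,S5,S6,S7,S8} | {S3}.
Split {S0,S1,S2,S4,S5,S6,S7,S8} by δ(·,c) → {S0,S1,S4,S5,S6,S7,S8} and {S2}.
Refine {S0,S1,S4,S5,S6,S7,S8} on symbol b: members go to different blocks, giving {S1,S4,S5,S6,S7,S8} and {S0}.
On input a, block {S1,S4,S5,S6,S7,S8} splits into {S1,S4,S6,S7} and {S5,S8}.
Split {S1,S4,S6,S7} by δ(·,b) → {S1,S4,S6} and {S7}.
On input a, block {S1,S4,S6} splits into {S1,S6} and {S4}.
On input b, block {S1,S6} splits into {S1} and {S6}.
The partition is now stable with 8 blocks: {S1} | {S3} | {S2} | {S0} | {S5,S8} | {S7} | {S4} | {S6}.
S2 and S8 end up in different blocks, so they are distinguishable. For instance, the string 'c' is accepted from only S8.

No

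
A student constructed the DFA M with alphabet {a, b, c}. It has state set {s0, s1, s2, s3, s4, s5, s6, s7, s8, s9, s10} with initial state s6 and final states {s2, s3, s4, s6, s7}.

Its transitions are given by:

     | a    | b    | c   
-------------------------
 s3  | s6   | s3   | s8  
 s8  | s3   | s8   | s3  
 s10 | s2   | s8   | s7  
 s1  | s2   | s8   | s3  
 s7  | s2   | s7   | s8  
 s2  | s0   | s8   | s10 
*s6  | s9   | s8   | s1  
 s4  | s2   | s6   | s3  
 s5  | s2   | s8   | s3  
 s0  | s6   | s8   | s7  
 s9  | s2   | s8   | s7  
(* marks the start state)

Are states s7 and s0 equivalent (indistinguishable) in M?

First remove the unreachable states {s4,s5}; 9 states remain.
Start with accepting vs non-accepting: {s2,s3,s6,s7} | {s0,s1,s8,s9,s10}.
On input a, block {s2,s3,s6,s7} splits into {s2,s6} and {s3,s7}.
Split {s0,s1,s8,s9,s10} by δ(·,a) → {s0,s1,s9,s10} and {s8}.
No further refinement is possible. Final partition (4 blocks): {s2,s6} | {s0,s1,s9,s10} | {s3,s7} | {s8}.
s7 and s0 end up in different blocks, so they are distinguishable. For instance, the string 'ε' is accepted from only s7.

No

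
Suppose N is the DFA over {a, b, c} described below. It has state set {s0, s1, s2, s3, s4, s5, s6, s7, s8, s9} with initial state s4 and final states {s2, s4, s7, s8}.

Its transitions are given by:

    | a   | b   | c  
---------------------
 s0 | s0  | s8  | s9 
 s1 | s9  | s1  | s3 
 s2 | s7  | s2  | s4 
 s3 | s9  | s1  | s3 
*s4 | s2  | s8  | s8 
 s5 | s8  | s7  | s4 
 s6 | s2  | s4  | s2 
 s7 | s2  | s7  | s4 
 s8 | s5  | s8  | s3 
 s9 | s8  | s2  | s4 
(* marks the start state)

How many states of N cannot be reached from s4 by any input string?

2

Starting at s4 and following transitions, the reachable set is {s1, s2, s3, s4, s5, s7, s8, s9}. That leaves s0, s6 unreachable — 2 in total.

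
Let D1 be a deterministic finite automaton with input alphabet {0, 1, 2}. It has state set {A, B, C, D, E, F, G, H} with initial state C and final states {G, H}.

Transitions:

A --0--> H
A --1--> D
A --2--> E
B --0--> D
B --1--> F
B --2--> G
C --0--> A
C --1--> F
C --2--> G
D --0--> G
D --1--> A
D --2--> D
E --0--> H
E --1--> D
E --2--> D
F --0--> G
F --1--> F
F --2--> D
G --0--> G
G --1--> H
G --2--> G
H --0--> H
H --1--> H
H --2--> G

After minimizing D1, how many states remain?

Reachable states from the start: {A,C,D,E,F,G,H}. Unreachable: {B} — drop them.
Start with accepting vs non-accepting: {G,H} | {A,C,D,E,F}.
On input 0, block {A,C,D,E,F} splits into {A,D,E,F} and {C}.
Stable partition: {G,H} | {A,D,E,F} | {C} — 3 equivalence classes.

3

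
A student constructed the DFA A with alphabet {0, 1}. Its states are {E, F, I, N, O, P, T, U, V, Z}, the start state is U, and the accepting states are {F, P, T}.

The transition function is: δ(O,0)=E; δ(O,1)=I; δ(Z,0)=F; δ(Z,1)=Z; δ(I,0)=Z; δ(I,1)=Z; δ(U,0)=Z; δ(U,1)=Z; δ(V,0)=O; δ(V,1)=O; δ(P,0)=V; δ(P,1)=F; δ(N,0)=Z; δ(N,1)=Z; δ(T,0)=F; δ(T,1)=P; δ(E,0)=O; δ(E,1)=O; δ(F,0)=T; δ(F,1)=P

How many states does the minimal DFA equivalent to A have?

6

States {N} cannot be reached from the start state, so discard them.
P0 = {F,P,T} | {E,I,O,U,V,Z}.
Split {F,P,T} by δ(·,0) → {F,T} and {P}.
Refine {E,I,O,U,V,Z} on symbol 0: members go to different blocks, giving {E,I,O,U,V} and {Z}.
Refine {E,I,O,U,V} on symbol 0: members go to different blocks, giving {E,O,V} and {I,U}.
On input 1, block {E,O,V} splits into {E,V} and {O}.
Stable partition: {F,T} | {E,V} | {P} | {Z} | {I,U} | {O} — 6 equivalence classes.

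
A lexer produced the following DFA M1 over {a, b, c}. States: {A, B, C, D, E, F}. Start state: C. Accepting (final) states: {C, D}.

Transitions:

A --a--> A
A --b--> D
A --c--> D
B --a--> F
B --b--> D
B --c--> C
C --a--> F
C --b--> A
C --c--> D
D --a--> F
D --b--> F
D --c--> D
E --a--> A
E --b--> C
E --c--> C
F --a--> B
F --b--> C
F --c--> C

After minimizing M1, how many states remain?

2

States {E} cannot be reached from the start state, so discard them.
P0 = {C,D} | {A,B,F}.
The partition is now stable with 2 blocks: {C,D} | {A,B,F}.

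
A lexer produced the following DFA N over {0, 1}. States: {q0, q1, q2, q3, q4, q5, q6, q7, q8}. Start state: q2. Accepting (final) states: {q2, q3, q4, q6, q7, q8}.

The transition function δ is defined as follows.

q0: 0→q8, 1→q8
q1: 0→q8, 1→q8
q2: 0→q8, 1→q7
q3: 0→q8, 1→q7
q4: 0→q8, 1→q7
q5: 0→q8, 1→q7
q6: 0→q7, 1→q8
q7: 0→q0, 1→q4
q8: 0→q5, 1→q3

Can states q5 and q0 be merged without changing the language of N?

Yes

Reachable states from the start: {q0,q2,q3,q4,q5,q7,q8}. Unreachable: {q1,q6} — drop them.
P0 = {q2,q3,q4,q7,q8} | {q0,q5}.
Split {q2,q3,q4,q7,q8} by δ(·,0) → {q2,q3,q4} and {q7,q8}.
The partition is now stable with 3 blocks: {q2,q3,q4} | {q0,q5} | {q7,q8}.
q5 and q0 lie in the same block of the stable partition, so they are equivalent — no string distinguishes them.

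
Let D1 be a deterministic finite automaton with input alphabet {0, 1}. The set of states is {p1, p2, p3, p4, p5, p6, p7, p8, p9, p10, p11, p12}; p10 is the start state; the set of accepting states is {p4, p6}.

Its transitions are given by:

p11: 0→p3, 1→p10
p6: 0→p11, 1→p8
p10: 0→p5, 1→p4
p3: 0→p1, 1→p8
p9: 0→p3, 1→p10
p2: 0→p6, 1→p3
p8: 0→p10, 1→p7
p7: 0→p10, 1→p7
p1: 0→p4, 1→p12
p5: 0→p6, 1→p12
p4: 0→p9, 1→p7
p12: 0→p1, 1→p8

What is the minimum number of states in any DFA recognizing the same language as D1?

First remove the unreachable states {p2}; 11 states remain.
P0 = {p4,p6} | {p1,p3,p5,p7,p8,p9,p10,p11,p12}.
Refine {p1,p3,p5,p7,p8,p9,p10,p11,p12} on symbol 0: members go to different blocks, giving {p3,p7,p8,p9,p10,p11,p12} and {p1,p5}.
Split {p3,p7,p8,p9,p10,p11,p12} by δ(·,0) → {p7,p8,p9,p11} and {p3,p10,p12}.
On input 1, block {p7,p8,p9,p11} splits into {p7,p8} and {p9,p11}.
Refine {p3,p10,p12} on symbol 1: members go to different blocks, giving {p3,p12} and {p10}.
No further refinement is possible. Final partition (6 blocks): {p4,p6} | {p7,p8} | {p1,p5} | {p3,p12} | {p9,p11} | {p10}.

6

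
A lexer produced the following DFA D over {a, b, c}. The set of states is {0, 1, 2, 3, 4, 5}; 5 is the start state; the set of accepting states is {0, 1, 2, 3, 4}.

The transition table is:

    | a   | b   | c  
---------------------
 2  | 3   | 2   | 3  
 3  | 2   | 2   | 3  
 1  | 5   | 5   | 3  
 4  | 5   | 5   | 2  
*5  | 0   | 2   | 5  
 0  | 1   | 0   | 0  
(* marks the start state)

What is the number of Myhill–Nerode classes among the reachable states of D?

4

First remove the unreachable states {4}; 5 states remain.
P0 = {0,1,2,3} | {5}.
On input a, block {0,1,2,3} splits into {0,2,3} and {1}.
Split {0,2,3} by δ(·,a) → {2,3} and {0}.
No further refinement is possible. Final partition (4 blocks): {2,3} | {5} | {1} | {0}.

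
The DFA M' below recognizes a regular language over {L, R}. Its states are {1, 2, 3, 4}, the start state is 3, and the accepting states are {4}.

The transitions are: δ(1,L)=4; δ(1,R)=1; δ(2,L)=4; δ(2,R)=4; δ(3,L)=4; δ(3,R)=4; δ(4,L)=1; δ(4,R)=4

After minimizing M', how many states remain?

3

States {2} cannot be reached from the start state, so discard them.
P0 = {4} | {1,3}.
Refine {1,3} on symbol R: members go to different blocks, giving {1} and {3}.
No further refinement is possible. Final partition (3 blocks): {4} | {1} | {3}.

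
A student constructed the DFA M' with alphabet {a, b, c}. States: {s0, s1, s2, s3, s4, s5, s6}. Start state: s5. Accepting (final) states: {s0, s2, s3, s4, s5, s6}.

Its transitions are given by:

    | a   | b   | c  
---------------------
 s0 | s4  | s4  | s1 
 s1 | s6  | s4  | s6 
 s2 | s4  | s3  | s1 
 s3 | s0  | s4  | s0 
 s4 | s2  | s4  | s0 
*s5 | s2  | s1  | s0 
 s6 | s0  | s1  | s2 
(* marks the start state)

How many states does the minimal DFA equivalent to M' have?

Every state is reachable, so we keep all 7.
Initial partition by acceptance: {s0,s2,s3,s4,s5,s6} | {s1}.
On input b, block {s0,s2,s3,s4,s5,s6} splits into {s0,s2,s3,s4} and {s5,s6}.
On input c, block {s0,s2,s3,s4} splits into {s0,s2} and {s3,s4}.
Stable partition: {s0,s2} | {s1} | {s5,s6} | {s3,s4} — 4 equivalence classes.

4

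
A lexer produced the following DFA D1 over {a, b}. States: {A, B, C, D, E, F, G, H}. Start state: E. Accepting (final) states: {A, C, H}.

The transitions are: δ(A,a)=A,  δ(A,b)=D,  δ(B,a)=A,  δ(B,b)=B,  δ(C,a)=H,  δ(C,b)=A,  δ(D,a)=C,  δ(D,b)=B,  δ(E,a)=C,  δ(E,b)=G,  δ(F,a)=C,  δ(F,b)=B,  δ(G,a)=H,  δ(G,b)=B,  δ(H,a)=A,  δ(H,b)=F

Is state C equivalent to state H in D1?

Initial partition by acceptance: {A,C,H} | {B,D,E,F,G}.
Refine {A,C,H} on symbol b: members go to different blocks, giving {A,H} and {C}.
Split {B,D,E,F,G} by δ(·,a) → {D,E,F} and {B,G}.
The partition is now stable with 4 blocks: {A,H} | {D,E,F} | {C} | {B,G}.
C and H end up in different blocks, so they are distinguishable. For instance, the string 'b' is accepted from only C.

No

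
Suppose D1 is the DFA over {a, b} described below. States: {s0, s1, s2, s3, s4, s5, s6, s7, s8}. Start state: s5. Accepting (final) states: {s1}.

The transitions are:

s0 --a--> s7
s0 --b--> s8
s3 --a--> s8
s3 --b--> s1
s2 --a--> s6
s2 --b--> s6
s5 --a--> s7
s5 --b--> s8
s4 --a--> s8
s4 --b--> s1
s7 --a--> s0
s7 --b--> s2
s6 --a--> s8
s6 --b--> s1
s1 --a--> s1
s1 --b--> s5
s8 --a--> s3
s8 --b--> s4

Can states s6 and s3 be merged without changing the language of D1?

Yes

P0 = {s1} | {s0,s2,s3,s4,s5,s6,s7,s8}.
On input b, block {s0,s2,s3,s4,s5,s6,s7,s8} splits into {s0,s2,s5,s7,s8} and {s3,s4,s6}.
On input a, block {s0,s2,s5,s7,s8} splits into {s0,s5,s7} and {s2,s8}.
The partition is now stable with 4 blocks: {s1} | {s0,s5,s7} | {s3,s4,s6} | {s2,s8}.
s6 and s3 lie in the same block of the stable partition, so they are equivalent — no string distinguishes them.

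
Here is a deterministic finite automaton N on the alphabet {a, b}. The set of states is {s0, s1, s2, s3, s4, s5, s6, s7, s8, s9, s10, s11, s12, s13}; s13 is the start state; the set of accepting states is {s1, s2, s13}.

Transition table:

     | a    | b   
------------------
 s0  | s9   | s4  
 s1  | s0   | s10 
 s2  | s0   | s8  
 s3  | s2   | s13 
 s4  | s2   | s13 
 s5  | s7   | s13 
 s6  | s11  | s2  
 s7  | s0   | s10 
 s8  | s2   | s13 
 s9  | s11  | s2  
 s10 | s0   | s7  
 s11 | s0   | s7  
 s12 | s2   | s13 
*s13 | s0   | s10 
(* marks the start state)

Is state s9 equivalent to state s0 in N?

No

Reachable states from the start: {s0,s2,s4,s7,s8,s9,s10,s11,s13}. Unreachable: {s1,s3,s5,s6,s12} — drop them.
Initial partition by acceptance: {s2,s13} | {s0,s4,s7,s8,s9,s10,s11}.
On input a, block {s0,s4,s7,s8,s9,s10,s11} splits into {s0,s7,s9,s10,s11} and {s4,s8}.
Refine {s2,s13} on symbol b: members go to different blocks, giving {s2} and {s13}.
Split {s0,s7,s9,s10,s11} by δ(·,b) → {s7,s10,s11} and {s0} and {s9}.
No further refinement is possible. Final partition (6 blocks): {s2} | {s7,s10,s11} | {s4,s8} | {s13} | {s0} | {s9}.
s9 and s0 end up in different blocks, so they are distinguishable. For instance, the string 'b' is accepted from only s9.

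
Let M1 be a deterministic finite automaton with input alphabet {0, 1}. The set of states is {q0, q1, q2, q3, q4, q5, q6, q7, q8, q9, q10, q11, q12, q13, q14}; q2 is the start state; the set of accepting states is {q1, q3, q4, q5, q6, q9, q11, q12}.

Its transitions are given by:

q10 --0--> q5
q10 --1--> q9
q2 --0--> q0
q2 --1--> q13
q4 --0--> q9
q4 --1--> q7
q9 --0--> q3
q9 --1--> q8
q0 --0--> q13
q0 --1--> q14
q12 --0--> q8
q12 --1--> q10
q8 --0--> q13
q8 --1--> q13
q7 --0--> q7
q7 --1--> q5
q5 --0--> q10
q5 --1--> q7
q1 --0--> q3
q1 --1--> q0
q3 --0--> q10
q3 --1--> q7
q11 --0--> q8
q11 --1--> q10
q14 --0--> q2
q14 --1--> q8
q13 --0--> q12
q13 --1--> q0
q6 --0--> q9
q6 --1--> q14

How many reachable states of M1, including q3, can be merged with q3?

2

First remove the unreachable states {q1,q4,q6,q11}; 11 states remain.
Start with accepting vs non-accepting: {q3,q5,q9,q12} | {q0,q2,q7,q8,q10,q13,q14}.
Split {q3,q5,q9,q12} by δ(·,0) → {q3,q5,q12} and {q9}.
On input 0, block {q0,q2,q7,q8,q10,q13,q14} splits into {q0,q2,q7,q8,q14} and {q10,q13}.
Refine {q3,q5,q12} on symbol 0: members go to different blocks, giving {q3,q5} and {q12}.
Split {q0,q2,q7,q8,q14} by δ(·,0) → {q2,q7,q14} and {q0,q8}.
Refine {q2,q7,q14} on symbol 0: members go to different blocks, giving {q7,q14} and {q2}.
Split {q7,q14} by δ(·,0) → {q7} and {q14}.
Split {q10,q13} by δ(·,0) → {q10} and {q13}.
On input 1, block {q0,q8} splits into {q0} and {q8}.
The partition is now stable with 10 blocks: {q3,q5} | {q7} | {q9} | {q10} | {q12} | {q0} | {q2} | {q14} | {q13} | {q8}.
The equivalence class containing q3 is {q3,q5}, of size 2.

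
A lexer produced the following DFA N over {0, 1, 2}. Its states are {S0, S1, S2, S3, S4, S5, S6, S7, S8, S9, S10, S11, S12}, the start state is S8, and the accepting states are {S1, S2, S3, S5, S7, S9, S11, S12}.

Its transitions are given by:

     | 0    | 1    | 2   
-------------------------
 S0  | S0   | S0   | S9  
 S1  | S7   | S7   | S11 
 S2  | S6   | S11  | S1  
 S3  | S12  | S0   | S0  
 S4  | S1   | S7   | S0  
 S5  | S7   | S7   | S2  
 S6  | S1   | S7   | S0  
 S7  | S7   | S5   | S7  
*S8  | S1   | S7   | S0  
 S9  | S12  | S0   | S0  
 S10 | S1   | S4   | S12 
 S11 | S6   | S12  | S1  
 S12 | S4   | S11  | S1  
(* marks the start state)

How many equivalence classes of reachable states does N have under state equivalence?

6

Reachable states from the start: {S0,S1,S2,S4,S5,S6,S7,S8,S9,S11,S12}. Unreachable: {S3,S10} — drop them.
Initial partition by acceptance: {S1,S2,S5,S7,S9,S11,S12} | {S0,S4,S6,S8}.
On input 0, block {S1,S2,S5,S7,S9,S11,S12} splits into {S1,S5,S7,S9} and {S2,S11,S12}.
Split {S1,S5,S7,S9} by δ(·,0) → {S1,S5,S7} and {S9}.
Split {S1,S5,S7} by δ(·,2) → {S1,S5} and {S7}.
Split {S0,S4,S6,S8} by δ(·,0) → {S4,S6,S8} and {S0}.
The partition is now stable with 6 blocks: {S1,S5} | {S4,S6,S8} | {S2,S11,S12} | {S9} | {S7} | {S0}.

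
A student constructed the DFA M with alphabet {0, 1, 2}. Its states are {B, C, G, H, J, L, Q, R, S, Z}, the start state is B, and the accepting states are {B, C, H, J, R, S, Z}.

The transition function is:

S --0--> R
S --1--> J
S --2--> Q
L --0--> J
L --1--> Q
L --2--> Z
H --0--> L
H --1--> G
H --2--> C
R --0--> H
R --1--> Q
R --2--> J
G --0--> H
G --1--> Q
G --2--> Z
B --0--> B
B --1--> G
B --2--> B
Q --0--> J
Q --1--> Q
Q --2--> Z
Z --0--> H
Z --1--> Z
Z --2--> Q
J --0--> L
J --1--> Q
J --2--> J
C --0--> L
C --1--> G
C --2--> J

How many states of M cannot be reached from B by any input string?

BFS from B reaches {B, C, G, H, J, L, Q, Z}; the 2 state(s) R, S are never visited.

2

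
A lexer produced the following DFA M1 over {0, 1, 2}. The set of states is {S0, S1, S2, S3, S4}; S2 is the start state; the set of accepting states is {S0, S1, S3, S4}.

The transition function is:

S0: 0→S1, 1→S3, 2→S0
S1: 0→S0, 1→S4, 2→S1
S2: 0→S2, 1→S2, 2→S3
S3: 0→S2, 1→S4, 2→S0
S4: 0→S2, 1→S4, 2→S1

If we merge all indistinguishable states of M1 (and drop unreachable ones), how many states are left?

3

All states are reachable from the start state.
Initial partition by acceptance: {S0,S1,S3,S4} | {S2}.
Refine {S0,S1,S3,S4} on symbol 0: members go to different blocks, giving {S0,S1} and {S3,S4}.
Stable partition: {S0,S1} | {S2} | {S3,S4} — 3 equivalence classes.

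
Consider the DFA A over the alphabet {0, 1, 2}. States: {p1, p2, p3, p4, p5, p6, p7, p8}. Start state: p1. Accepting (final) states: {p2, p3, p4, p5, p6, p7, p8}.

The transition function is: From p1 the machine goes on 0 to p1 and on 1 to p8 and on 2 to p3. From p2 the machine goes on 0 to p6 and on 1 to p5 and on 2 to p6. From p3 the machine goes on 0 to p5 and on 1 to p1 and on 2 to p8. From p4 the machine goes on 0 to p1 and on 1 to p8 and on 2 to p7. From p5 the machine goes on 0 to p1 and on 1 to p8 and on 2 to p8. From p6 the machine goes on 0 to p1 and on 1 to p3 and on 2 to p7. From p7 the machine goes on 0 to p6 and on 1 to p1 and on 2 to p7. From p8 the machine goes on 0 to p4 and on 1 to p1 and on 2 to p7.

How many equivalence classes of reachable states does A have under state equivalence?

First remove the unreachable states {p2}; 7 states remain.
Start with accepting vs non-accepting: {p3,p4,p5,p6,p7,p8} | {p1}.
On input 0, block {p3,p4,p5,p6,p7,p8} splits into {p3,p7,p8} and {p4,p5,p6}.
No further refinement is possible. Final partition (3 blocks): {p3,p7,p8} | {p1} | {p4,p5,p6}.

3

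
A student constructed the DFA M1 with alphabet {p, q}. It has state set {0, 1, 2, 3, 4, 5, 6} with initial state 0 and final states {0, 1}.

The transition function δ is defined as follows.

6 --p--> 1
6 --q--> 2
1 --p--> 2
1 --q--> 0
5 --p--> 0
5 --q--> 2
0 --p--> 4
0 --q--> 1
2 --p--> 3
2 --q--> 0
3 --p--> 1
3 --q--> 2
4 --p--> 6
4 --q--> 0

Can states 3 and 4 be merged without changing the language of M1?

States {5} cannot be reached from the start state, so discard them.
Initial partition by acceptance: {0,1} | {2,3,4,6}.
Split {2,3,4,6} by δ(·,p) → {2,4} and {3,6}.
No further refinement is possible. Final partition (3 blocks): {0,1} | {2,4} | {3,6}.
3 and 4 end up in different blocks, so they are distinguishable. For instance, the string 'p' is accepted from only 3.

No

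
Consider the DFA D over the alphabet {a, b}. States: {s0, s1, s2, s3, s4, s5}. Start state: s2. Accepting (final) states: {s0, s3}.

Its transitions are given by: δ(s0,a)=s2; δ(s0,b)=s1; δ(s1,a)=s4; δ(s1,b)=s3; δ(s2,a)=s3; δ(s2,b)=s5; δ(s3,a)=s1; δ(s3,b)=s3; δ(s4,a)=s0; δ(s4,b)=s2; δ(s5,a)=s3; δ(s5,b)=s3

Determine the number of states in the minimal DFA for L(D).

6

Every state is reachable, so we keep all 6.
P0 = {s0,s3} | {s1,s2,s4,s5}.
Refine {s0,s3} on symbol b: members go to different blocks, giving {s0} and {s3}.
Refine {s1,s2,s4,s5} on symbol a: members go to different blocks, giving {s2,s5} and {s1} and {s4}.
On input b, block {s2,s5} splits into {s2} and {s5}.
The partition is now stable with 6 blocks: {s0} | {s2} | {s3} | {s1} | {s4} | {s5}.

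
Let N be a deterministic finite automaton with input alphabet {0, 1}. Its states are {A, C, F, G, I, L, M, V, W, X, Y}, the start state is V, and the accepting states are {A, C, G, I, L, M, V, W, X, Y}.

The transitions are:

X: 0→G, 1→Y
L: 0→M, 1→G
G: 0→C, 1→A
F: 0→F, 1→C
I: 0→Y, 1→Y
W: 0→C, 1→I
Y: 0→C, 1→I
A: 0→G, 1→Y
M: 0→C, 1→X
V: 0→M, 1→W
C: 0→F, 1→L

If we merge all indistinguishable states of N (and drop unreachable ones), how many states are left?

4

All states are reachable from the start state.
Initial partition by acceptance: {A,C,G,I,L,M,V,W,X,Y} | {F}.
Refine {A,C,G,I,L,M,V,W,X,Y} on symbol 0: members go to different blocks, giving {A,G,I,L,M,V,W,X,Y} and {C}.
Split {A,G,I,L,M,V,W,X,Y} by δ(·,0) → {A,I,L,V,X} and {G,M,W,Y}.
The partition is now stable with 4 blocks: {A,I,L,V,X} | {F} | {C} | {G,M,W,Y}.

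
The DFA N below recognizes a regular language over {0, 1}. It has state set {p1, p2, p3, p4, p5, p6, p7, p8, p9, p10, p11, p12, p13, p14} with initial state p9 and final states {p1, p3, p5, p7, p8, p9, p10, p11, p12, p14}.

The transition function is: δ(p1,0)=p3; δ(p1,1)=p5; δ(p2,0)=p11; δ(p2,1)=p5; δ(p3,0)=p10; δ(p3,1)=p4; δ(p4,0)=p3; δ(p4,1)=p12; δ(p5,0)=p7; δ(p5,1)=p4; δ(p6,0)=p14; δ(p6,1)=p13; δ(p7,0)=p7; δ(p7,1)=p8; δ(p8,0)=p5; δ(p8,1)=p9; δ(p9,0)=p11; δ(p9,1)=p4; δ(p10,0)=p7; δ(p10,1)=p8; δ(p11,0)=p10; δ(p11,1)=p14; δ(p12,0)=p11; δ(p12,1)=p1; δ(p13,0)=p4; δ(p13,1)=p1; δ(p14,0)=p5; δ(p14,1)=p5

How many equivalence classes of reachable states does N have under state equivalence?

Reachable states from the start: {p1,p3,p4,p5,p7,p8,p9,p10,p11,p12,p14}. Unreachable: {p2,p6,p13} — drop them.
P0 = {p1,p3,p5,p7,p8,p9,p10,p11,p12,p14} | {p4}.
On input 1, block {p1,p3,p5,p7,p8,p9,p10,p11,p12,p14} splits into {p1,p7,p8,p10,p11,p12,p14} and {p3,p5,p9}.
Refine {p1,p7,p8,p10,p11,p12,p14} on symbol 0: members go to different blocks, giving {p7,p10,p11,p12} and {p1,p8,p14}.
Stable partition: {p7,p10,p11,p12} | {p4} | {p3,p5,p9} | {p1,p8,p14} — 4 equivalence classes.

4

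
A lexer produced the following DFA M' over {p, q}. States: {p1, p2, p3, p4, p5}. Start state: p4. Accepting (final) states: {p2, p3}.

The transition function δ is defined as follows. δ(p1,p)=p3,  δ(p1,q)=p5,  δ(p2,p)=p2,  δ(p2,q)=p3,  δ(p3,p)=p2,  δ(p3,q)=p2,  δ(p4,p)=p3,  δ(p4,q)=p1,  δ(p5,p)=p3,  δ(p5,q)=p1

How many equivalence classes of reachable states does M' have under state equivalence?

2

All states are reachable from the start state.
P0 = {p2,p3} | {p1,p4,p5}.
The partition is now stable with 2 blocks: {p2,p3} | {p1,p4,p5}.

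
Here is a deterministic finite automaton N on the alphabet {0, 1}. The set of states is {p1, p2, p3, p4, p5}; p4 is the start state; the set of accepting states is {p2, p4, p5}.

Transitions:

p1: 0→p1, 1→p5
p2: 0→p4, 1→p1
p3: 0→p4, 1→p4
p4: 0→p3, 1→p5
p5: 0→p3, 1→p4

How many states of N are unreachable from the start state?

No path from p4 leads to p1, p2; the other 3 states are all reachable.

2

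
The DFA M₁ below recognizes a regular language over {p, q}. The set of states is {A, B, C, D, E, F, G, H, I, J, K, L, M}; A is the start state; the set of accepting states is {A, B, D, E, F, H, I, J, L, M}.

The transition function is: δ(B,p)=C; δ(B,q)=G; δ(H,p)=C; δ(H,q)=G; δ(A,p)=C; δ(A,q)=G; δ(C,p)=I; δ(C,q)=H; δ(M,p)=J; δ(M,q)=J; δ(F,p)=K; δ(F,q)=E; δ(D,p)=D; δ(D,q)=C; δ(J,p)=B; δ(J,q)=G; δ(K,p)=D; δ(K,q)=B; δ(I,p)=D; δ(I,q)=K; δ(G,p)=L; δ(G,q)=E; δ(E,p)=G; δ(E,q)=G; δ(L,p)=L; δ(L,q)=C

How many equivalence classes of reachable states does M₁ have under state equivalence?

States {F,J,M} cannot be reached from the start state, so discard them.
Start with accepting vs non-accepting: {A,B,D,E,H,I,L} | {C,G,K}.
Refine {A,B,D,E,H,I,L} on symbol p: members go to different blocks, giving {A,B,E,H} and {D,I,L}.
No further refinement is possible. Final partition (3 blocks): {A,B,E,H} | {C,G,K} | {D,I,L}.

3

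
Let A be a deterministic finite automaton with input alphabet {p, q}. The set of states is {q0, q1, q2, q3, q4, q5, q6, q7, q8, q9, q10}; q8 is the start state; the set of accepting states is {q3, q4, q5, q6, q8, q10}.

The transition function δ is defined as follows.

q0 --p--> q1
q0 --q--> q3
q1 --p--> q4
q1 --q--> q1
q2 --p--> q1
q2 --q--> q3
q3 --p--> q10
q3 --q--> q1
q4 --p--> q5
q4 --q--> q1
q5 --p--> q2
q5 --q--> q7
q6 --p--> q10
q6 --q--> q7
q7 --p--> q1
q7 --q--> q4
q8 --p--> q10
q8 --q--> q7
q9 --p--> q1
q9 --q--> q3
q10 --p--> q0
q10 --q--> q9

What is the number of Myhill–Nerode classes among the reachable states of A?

5

Reachable states from the start: {q0,q1,q2,q3,q4,q5,q7,q8,q9,q10}. Unreachable: {q6} — drop them.
Start with accepting vs non-accepting: {q3,q4,q5,q8,q10} | {q0,q1,q2,q7,q9}.
Refine {q3,q4,q5,q8,q10} on symbol p: members go to different blocks, giving {q3,q4,q8} and {q5,q10}.
Refine {q0,q1,q2,q7,q9} on symbol p: members go to different blocks, giving {q0,q2,q7,q9} and {q1}.
On input q, block {q3,q4,q8} splits into {q3,q4} and {q8}.
The partition is now stable with 5 blocks: {q3,q4} | {q0,q2,q7,q9} | {q5,q10} | {q1} | {q8}.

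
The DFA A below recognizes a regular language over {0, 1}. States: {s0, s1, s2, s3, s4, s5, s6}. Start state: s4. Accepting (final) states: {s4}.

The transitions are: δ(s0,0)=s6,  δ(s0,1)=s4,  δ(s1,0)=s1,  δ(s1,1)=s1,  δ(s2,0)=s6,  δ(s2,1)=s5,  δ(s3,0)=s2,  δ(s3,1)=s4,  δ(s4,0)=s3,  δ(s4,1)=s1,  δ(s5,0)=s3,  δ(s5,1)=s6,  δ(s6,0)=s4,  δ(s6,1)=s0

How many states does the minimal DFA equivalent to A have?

7

P0 = {s4} | {s0,s1,s2,s3,s5,s6}.
Refine {s0,s1,s2,s3,s5,s6} on symbol 0: members go to different blocks, giving {s0,s1,s2,s3,s5} and {s6}.
Refine {s0,s1,s2,s3,s5} on symbol 0: members go to different blocks, giving {s1,s3,s5} and {s0,s2}.
On input 0, block {s1,s3,s5} splits into {s1,s5} and {s3}.
Refine {s1,s5} on symbol 0: members go to different blocks, giving {s1} and {s5}.
Split {s0,s2} by δ(·,1) → {s0} and {s2}.
The partition is now stable with 7 blocks: {s4} | {s1} | {s6} | {s0} | {s3} | {s5} | {s2}.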